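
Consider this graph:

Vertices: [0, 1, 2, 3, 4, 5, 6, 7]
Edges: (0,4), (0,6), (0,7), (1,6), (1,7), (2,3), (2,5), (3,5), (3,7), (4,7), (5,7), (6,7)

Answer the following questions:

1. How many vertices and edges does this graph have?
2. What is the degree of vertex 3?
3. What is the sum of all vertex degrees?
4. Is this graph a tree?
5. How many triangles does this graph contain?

Count: 8 vertices, 12 edges.
Vertex 3 has neighbors [2, 5, 7], degree = 3.
Handshaking lemma: 2 * 12 = 24.
A tree on 8 vertices has 7 edges. This graph has 12 edges (5 extra). Not a tree.
Number of triangles = 5.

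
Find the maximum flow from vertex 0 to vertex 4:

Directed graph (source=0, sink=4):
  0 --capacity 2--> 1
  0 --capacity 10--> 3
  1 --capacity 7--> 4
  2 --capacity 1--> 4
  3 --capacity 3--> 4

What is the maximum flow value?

Computing max flow:
  Flow on (0->1): 2/2
  Flow on (0->3): 3/10
  Flow on (1->4): 2/7
  Flow on (3->4): 3/3
Maximum flow = 5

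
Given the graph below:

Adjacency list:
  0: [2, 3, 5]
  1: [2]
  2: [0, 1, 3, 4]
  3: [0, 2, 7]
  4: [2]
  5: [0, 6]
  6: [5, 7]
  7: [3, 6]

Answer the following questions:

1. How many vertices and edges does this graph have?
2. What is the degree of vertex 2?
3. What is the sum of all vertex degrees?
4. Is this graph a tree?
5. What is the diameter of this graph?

Count: 8 vertices, 9 edges.
Vertex 2 has neighbors [0, 1, 3, 4], degree = 4.
Handshaking lemma: 2 * 9 = 18.
A tree on 8 vertices has 7 edges. This graph has 9 edges (2 extra). Not a tree.
Diameter (longest shortest path) = 4.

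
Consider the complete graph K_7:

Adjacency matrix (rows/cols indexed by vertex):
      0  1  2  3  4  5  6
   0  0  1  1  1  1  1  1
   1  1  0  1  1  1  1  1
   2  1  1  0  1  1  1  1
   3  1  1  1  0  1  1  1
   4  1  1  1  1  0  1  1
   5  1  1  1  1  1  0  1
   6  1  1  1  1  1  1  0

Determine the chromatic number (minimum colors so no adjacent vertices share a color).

In K_7, every vertex is adjacent to every other vertex.
Each vertex needs a unique color.
Chromatic number = 7.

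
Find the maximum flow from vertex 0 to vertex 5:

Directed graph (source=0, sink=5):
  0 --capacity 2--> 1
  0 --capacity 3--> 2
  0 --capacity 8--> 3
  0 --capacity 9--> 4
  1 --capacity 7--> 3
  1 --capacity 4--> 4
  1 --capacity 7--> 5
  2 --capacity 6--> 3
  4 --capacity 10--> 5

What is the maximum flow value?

Computing max flow:
  Flow on (0->1): 2/2
  Flow on (0->4): 9/9
  Flow on (1->5): 2/7
  Flow on (4->5): 9/10
Maximum flow = 11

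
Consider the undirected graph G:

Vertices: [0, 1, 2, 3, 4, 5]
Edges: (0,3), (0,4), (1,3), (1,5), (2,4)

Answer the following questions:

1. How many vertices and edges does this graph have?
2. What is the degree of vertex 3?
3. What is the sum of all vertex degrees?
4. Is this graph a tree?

Count: 6 vertices, 5 edges.
Vertex 3 has neighbors [0, 1], degree = 2.
Handshaking lemma: 2 * 5 = 10.
A graph is a tree iff it is connected and has exactly n-1 edges. This graph is connected (all 6 vertices in one component) and has 6-1 = 5 edges. It is a tree.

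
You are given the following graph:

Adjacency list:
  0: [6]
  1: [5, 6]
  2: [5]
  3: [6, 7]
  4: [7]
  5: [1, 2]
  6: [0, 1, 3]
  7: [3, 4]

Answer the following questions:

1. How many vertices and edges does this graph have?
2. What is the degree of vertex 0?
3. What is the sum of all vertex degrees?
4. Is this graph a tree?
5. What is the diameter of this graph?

Count: 8 vertices, 7 edges.
Vertex 0 has neighbors [6], degree = 1.
Handshaking lemma: 2 * 7 = 14.
A graph is a tree iff it is connected and has exactly n-1 edges. This graph is connected (all 8 vertices in one component) and has 8-1 = 7 edges. It is a tree.
Diameter (longest shortest path) = 6.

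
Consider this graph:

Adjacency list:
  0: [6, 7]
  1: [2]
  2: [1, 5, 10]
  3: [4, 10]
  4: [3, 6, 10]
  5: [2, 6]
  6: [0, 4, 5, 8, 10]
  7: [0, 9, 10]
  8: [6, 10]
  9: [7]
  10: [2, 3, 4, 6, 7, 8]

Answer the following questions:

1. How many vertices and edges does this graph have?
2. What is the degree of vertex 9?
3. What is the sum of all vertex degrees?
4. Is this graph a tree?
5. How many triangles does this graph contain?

Count: 11 vertices, 15 edges.
Vertex 9 has neighbors [7], degree = 1.
Handshaking lemma: 2 * 15 = 30.
A tree on 11 vertices has 10 edges. This graph has 15 edges (5 extra). Not a tree.
Number of triangles = 3.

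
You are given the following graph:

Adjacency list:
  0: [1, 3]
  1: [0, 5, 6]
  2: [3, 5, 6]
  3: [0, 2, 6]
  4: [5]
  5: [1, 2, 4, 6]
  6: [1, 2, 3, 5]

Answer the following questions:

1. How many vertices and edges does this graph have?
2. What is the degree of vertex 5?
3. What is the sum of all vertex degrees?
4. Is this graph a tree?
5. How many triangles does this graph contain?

Count: 7 vertices, 10 edges.
Vertex 5 has neighbors [1, 2, 4, 6], degree = 4.
Handshaking lemma: 2 * 10 = 20.
A tree on 7 vertices has 6 edges. This graph has 10 edges (4 extra). Not a tree.
Number of triangles = 3.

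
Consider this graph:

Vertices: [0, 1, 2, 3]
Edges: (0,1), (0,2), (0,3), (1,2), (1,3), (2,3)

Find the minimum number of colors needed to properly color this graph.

The graph has a maximum clique of size 4 (lower bound on chromatic number).
A valid 4-coloring: {0: 0, 1: 1, 2: 2, 3: 3}.
Chromatic number = 4.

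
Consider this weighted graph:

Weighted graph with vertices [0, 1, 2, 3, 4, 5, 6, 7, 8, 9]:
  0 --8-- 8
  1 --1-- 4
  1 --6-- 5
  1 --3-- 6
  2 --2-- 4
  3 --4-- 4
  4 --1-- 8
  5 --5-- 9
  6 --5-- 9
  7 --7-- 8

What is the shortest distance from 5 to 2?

Using Dijkstra's algorithm from vertex 5:
Shortest path: 5 -> 1 -> 4 -> 2
Total weight: 6 + 1 + 2 = 9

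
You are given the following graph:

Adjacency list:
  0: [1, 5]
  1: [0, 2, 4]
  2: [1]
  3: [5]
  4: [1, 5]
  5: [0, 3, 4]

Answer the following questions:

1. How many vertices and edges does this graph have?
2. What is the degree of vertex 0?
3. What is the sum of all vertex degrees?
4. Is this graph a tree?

Count: 6 vertices, 6 edges.
Vertex 0 has neighbors [1, 5], degree = 2.
Handshaking lemma: 2 * 6 = 12.
A tree on 6 vertices has 5 edges. This graph has 6 edges (1 extra). Not a tree.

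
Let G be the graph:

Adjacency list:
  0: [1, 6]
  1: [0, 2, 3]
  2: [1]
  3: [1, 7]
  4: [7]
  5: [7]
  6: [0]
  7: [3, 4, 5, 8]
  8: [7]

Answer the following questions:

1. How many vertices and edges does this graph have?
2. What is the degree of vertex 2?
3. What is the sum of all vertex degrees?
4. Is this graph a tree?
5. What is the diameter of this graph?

Count: 9 vertices, 8 edges.
Vertex 2 has neighbors [1], degree = 1.
Handshaking lemma: 2 * 8 = 16.
A graph is a tree iff it is connected and has exactly n-1 edges. This graph is connected (all 9 vertices in one component) and has 9-1 = 8 edges. It is a tree.
Diameter (longest shortest path) = 5.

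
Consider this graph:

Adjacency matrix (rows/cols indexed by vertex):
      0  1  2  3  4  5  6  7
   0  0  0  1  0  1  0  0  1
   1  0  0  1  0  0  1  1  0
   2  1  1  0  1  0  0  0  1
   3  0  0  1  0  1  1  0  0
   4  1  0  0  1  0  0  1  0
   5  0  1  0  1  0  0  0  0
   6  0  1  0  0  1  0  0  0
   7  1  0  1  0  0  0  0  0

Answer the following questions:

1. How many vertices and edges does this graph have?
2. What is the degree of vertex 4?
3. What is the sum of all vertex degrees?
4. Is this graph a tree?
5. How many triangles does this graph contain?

Count: 8 vertices, 11 edges.
Vertex 4 has neighbors [0, 3, 6], degree = 3.
Handshaking lemma: 2 * 11 = 22.
A tree on 8 vertices has 7 edges. This graph has 11 edges (4 extra). Not a tree.
Number of triangles = 1.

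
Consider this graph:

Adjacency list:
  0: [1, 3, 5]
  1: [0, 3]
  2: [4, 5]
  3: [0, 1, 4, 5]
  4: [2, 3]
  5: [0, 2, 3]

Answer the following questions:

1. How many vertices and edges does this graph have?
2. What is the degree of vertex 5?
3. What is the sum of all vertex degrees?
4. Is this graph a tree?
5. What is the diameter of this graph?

Count: 6 vertices, 8 edges.
Vertex 5 has neighbors [0, 2, 3], degree = 3.
Handshaking lemma: 2 * 8 = 16.
A tree on 6 vertices has 5 edges. This graph has 8 edges (3 extra). Not a tree.
Diameter (longest shortest path) = 3.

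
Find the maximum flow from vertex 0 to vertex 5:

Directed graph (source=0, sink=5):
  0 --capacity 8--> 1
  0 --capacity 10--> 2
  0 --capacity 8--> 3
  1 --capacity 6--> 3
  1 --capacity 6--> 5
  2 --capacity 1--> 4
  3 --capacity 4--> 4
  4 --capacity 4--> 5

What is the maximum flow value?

Computing max flow:
  Flow on (0->1): 6/8
  Flow on (0->3): 4/8
  Flow on (1->5): 6/6
  Flow on (3->4): 4/4
  Flow on (4->5): 4/4
Maximum flow = 10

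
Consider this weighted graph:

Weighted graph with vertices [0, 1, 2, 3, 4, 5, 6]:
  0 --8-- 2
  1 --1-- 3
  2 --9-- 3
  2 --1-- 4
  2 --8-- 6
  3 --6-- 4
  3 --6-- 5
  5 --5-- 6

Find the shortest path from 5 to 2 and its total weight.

Using Dijkstra's algorithm from vertex 5:
Shortest path: 5 -> 6 -> 2
Total weight: 5 + 8 = 13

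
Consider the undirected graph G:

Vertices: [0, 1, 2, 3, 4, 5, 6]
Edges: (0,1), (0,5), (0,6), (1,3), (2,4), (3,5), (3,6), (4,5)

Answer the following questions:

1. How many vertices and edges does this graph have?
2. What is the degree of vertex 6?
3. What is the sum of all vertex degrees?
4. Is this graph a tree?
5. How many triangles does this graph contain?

Count: 7 vertices, 8 edges.
Vertex 6 has neighbors [0, 3], degree = 2.
Handshaking lemma: 2 * 8 = 16.
A tree on 7 vertices has 6 edges. This graph has 8 edges (2 extra). Not a tree.
Number of triangles = 0.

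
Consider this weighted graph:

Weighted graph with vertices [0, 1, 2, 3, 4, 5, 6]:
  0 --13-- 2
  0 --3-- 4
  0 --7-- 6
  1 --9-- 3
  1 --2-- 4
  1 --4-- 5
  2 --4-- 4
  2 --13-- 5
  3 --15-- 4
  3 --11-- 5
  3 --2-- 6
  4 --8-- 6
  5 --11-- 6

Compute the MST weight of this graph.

Applying Kruskal's algorithm (sort edges by weight, add if no cycle):
  Add (1,4) w=2
  Add (3,6) w=2
  Add (0,4) w=3
  Add (1,5) w=4
  Add (2,4) w=4
  Add (0,6) w=7
  Skip (4,6) w=8 (creates cycle)
  Skip (1,3) w=9 (creates cycle)
  Skip (3,5) w=11 (creates cycle)
  Skip (5,6) w=11 (creates cycle)
  Skip (0,2) w=13 (creates cycle)
  Skip (2,5) w=13 (creates cycle)
  Skip (3,4) w=15 (creates cycle)
MST weight = 22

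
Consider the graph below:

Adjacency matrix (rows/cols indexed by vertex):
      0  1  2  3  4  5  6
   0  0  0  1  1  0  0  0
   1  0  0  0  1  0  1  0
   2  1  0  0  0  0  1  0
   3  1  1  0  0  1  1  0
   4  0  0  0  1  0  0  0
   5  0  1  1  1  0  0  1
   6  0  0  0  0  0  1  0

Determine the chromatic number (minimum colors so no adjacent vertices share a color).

The graph has a maximum clique of size 3 (lower bound on chromatic number).
A valid 3-coloring: {0: 1, 1: 2, 2: 0, 3: 0, 4: 1, 5: 1, 6: 0}.
Chromatic number = 3.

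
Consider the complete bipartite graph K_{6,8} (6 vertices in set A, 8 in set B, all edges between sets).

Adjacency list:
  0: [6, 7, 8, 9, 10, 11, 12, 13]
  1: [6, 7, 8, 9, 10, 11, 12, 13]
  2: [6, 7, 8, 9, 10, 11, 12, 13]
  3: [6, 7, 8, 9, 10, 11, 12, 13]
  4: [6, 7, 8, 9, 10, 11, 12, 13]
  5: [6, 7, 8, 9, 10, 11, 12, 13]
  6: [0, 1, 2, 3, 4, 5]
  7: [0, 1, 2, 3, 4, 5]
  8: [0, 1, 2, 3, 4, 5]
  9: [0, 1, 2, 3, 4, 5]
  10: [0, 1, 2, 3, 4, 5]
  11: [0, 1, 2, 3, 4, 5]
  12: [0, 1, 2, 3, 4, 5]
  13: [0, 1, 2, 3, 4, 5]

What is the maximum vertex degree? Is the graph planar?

Set-A vertices have degree 8; set-B vertices have degree 6. Maximum degree = max(6,8) = 8.
K_{6,8} contains K_{3,3} as a subgraph (since both sides have >= 3 vertices); by Kuratowski's theorem it is not planar.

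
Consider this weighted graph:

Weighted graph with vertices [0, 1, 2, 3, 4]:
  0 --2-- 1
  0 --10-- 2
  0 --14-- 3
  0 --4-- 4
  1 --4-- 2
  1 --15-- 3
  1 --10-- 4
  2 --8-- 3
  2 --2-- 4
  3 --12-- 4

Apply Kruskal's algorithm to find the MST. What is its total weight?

Applying Kruskal's algorithm (sort edges by weight, add if no cycle):
  Add (0,1) w=2
  Add (2,4) w=2
  Add (0,4) w=4
  Skip (1,2) w=4 (creates cycle)
  Add (2,3) w=8
  Skip (0,2) w=10 (creates cycle)
  Skip (1,4) w=10 (creates cycle)
  Skip (3,4) w=12 (creates cycle)
  Skip (0,3) w=14 (creates cycle)
  Skip (1,3) w=15 (creates cycle)
MST weight = 16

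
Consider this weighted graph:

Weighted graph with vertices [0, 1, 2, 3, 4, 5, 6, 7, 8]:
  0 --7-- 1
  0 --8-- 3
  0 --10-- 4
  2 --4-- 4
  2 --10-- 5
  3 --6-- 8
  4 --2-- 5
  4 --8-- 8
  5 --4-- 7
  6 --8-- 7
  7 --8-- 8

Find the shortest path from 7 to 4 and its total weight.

Using Dijkstra's algorithm from vertex 7:
Shortest path: 7 -> 5 -> 4
Total weight: 4 + 2 = 6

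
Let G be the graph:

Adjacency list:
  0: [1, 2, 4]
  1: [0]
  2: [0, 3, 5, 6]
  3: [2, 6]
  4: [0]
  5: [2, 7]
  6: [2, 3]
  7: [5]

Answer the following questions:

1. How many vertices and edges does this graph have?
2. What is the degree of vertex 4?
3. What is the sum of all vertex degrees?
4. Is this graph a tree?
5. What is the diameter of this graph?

Count: 8 vertices, 8 edges.
Vertex 4 has neighbors [0], degree = 1.
Handshaking lemma: 2 * 8 = 16.
A tree on 8 vertices has 7 edges. This graph has 8 edges (1 extra). Not a tree.
Diameter (longest shortest path) = 4.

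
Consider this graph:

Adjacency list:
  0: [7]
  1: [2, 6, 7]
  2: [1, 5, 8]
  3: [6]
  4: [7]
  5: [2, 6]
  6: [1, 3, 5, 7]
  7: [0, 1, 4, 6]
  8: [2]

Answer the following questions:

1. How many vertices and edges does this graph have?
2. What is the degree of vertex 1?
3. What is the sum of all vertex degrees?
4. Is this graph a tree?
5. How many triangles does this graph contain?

Count: 9 vertices, 10 edges.
Vertex 1 has neighbors [2, 6, 7], degree = 3.
Handshaking lemma: 2 * 10 = 20.
A tree on 9 vertices has 8 edges. This graph has 10 edges (2 extra). Not a tree.
Number of triangles = 1.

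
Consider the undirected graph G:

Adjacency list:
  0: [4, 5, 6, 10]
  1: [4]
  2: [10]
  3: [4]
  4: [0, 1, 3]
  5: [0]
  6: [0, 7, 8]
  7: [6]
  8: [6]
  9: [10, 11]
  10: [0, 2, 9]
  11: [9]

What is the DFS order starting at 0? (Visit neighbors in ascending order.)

DFS from vertex 0 (neighbors processed in ascending order):
Visit order: 0, 4, 1, 3, 5, 6, 7, 8, 10, 2, 9, 11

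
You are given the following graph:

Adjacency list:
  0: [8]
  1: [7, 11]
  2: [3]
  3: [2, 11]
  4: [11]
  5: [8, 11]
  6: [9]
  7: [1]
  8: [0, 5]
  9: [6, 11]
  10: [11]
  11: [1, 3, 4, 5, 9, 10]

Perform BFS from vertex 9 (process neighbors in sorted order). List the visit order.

BFS from vertex 9 (neighbors processed in ascending order):
Visit order: 9, 6, 11, 1, 3, 4, 5, 10, 7, 2, 8, 0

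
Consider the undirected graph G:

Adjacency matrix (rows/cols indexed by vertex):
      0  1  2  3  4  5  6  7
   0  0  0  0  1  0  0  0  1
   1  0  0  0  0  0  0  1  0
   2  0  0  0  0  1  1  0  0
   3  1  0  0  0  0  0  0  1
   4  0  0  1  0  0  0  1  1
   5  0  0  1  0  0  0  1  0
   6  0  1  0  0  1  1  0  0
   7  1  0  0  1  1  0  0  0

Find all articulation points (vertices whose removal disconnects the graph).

An articulation point is a vertex whose removal disconnects the graph.
Articulation points: [4, 6, 7]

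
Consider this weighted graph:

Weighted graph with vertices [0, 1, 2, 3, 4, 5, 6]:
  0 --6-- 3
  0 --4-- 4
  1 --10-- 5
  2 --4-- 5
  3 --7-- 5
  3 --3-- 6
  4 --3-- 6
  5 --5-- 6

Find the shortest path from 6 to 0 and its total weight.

Using Dijkstra's algorithm from vertex 6:
Shortest path: 6 -> 4 -> 0
Total weight: 3 + 4 = 7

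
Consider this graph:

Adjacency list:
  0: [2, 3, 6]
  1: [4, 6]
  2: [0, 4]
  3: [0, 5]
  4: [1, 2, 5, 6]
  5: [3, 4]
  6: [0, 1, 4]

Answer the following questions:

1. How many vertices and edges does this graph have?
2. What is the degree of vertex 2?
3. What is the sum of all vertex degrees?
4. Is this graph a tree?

Count: 7 vertices, 9 edges.
Vertex 2 has neighbors [0, 4], degree = 2.
Handshaking lemma: 2 * 9 = 18.
A tree on 7 vertices has 6 edges. This graph has 9 edges (3 extra). Not a tree.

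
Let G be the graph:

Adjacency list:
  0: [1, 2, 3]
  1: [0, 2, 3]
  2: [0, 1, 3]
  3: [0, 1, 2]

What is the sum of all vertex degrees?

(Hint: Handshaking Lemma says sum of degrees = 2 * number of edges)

Count edges: 6 edges.
By Handshaking Lemma: sum of degrees = 2 * 6 = 12.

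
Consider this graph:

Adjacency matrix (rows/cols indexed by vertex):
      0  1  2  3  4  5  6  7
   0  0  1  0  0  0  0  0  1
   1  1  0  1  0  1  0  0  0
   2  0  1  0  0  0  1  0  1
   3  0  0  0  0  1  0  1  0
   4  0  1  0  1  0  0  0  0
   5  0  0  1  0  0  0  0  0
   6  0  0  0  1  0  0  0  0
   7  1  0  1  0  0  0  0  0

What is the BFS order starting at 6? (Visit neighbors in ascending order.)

BFS from vertex 6 (neighbors processed in ascending order):
Visit order: 6, 3, 4, 1, 0, 2, 7, 5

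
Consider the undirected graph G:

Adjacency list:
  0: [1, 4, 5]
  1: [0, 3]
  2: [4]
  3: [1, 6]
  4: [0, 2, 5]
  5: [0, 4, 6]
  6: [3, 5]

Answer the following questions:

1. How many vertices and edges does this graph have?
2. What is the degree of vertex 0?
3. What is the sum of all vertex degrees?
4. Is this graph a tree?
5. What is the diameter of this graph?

Count: 7 vertices, 8 edges.
Vertex 0 has neighbors [1, 4, 5], degree = 3.
Handshaking lemma: 2 * 8 = 16.
A tree on 7 vertices has 6 edges. This graph has 8 edges (2 extra). Not a tree.
Diameter (longest shortest path) = 4.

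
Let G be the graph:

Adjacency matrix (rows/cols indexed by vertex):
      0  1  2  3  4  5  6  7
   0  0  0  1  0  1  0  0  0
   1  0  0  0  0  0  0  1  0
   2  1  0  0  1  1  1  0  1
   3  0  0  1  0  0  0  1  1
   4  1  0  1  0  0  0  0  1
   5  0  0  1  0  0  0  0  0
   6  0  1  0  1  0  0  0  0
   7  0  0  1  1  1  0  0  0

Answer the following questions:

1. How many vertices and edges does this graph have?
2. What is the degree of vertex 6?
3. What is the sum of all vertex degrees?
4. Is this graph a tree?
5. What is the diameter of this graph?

Count: 8 vertices, 10 edges.
Vertex 6 has neighbors [1, 3], degree = 2.
Handshaking lemma: 2 * 10 = 20.
A tree on 8 vertices has 7 edges. This graph has 10 edges (3 extra). Not a tree.
Diameter (longest shortest path) = 4.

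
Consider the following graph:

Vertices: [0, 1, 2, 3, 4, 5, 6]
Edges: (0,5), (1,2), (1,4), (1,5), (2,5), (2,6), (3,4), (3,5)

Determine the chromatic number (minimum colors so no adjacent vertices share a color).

The graph has a maximum clique of size 3 (lower bound on chromatic number).
A valid 3-coloring: {0: 1, 1: 1, 2: 2, 3: 1, 4: 0, 5: 0, 6: 0}.
Chromatic number = 3.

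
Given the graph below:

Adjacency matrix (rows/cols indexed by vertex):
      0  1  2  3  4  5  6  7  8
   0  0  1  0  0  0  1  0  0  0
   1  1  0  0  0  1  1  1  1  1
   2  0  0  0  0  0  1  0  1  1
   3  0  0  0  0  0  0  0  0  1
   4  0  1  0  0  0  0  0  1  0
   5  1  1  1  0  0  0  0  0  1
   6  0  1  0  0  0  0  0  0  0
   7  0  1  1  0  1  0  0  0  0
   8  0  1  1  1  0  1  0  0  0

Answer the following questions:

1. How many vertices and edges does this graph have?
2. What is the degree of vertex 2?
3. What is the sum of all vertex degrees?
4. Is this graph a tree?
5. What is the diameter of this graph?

Count: 9 vertices, 13 edges.
Vertex 2 has neighbors [5, 7, 8], degree = 3.
Handshaking lemma: 2 * 13 = 26.
A tree on 9 vertices has 8 edges. This graph has 13 edges (5 extra). Not a tree.
Diameter (longest shortest path) = 3.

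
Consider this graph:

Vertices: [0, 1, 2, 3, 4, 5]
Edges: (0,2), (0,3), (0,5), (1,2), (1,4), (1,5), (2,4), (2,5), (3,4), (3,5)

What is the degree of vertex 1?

Vertex 1 has neighbors [2, 4, 5], so deg(1) = 3.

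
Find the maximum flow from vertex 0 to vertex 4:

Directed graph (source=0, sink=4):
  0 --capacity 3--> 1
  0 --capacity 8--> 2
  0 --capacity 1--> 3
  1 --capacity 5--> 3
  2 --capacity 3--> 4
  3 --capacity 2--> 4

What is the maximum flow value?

Computing max flow:
  Flow on (0->1): 1/3
  Flow on (0->2): 3/8
  Flow on (0->3): 1/1
  Flow on (1->3): 1/5
  Flow on (2->4): 3/3
  Flow on (3->4): 2/2
Maximum flow = 5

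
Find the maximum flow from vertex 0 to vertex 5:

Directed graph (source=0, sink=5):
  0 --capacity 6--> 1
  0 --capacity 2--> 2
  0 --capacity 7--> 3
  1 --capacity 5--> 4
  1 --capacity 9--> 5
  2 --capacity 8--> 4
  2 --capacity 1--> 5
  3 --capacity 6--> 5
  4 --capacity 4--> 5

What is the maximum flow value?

Computing max flow:
  Flow on (0->1): 6/6
  Flow on (0->2): 2/2
  Flow on (0->3): 6/7
  Flow on (1->5): 6/9
  Flow on (2->4): 1/8
  Flow on (2->5): 1/1
  Flow on (3->5): 6/6
  Flow on (4->5): 1/4
Maximum flow = 14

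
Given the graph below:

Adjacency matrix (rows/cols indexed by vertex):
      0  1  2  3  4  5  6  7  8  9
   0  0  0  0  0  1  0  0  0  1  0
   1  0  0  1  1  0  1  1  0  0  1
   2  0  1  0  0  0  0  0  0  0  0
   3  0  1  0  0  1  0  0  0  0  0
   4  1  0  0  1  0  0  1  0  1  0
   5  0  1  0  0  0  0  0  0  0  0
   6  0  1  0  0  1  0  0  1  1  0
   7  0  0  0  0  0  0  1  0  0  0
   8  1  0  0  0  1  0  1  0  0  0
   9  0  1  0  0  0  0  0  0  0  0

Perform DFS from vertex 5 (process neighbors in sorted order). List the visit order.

DFS from vertex 5 (neighbors processed in ascending order):
Visit order: 5, 1, 2, 3, 4, 0, 8, 6, 7, 9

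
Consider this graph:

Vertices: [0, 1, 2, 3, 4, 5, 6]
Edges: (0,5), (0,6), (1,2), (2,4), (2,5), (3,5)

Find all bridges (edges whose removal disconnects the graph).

A bridge is an edge whose removal increases the number of connected components.
Bridges found: (0,5), (0,6), (1,2), (2,4), (2,5), (3,5)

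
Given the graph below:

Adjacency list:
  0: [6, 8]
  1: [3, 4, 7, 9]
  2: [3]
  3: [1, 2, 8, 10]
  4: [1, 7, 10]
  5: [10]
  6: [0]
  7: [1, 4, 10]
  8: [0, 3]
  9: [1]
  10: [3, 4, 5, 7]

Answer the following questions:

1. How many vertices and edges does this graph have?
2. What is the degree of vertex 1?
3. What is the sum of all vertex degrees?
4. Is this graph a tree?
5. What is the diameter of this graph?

Count: 11 vertices, 13 edges.
Vertex 1 has neighbors [3, 4, 7, 9], degree = 4.
Handshaking lemma: 2 * 13 = 26.
A tree on 11 vertices has 10 edges. This graph has 13 edges (3 extra). Not a tree.
Diameter (longest shortest path) = 5.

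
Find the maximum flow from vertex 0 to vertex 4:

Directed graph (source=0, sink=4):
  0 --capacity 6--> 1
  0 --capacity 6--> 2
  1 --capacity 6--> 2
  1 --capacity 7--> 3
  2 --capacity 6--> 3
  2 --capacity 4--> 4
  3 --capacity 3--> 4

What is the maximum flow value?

Computing max flow:
  Flow on (0->1): 4/6
  Flow on (0->2): 3/6
  Flow on (1->2): 4/6
  Flow on (2->3): 3/6
  Flow on (2->4): 4/4
  Flow on (3->4): 3/3
Maximum flow = 7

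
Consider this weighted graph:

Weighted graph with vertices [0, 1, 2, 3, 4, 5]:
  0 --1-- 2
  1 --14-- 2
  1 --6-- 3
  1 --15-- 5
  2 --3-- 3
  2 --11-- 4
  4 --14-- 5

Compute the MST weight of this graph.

Applying Kruskal's algorithm (sort edges by weight, add if no cycle):
  Add (0,2) w=1
  Add (2,3) w=3
  Add (1,3) w=6
  Add (2,4) w=11
  Skip (1,2) w=14 (creates cycle)
  Add (4,5) w=14
  Skip (1,5) w=15 (creates cycle)
MST weight = 35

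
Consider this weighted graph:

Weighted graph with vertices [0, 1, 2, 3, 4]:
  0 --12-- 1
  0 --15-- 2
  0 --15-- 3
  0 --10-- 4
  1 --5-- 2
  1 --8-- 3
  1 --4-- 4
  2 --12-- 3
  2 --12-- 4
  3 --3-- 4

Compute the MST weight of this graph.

Applying Kruskal's algorithm (sort edges by weight, add if no cycle):
  Add (3,4) w=3
  Add (1,4) w=4
  Add (1,2) w=5
  Skip (1,3) w=8 (creates cycle)
  Add (0,4) w=10
  Skip (0,1) w=12 (creates cycle)
  Skip (2,4) w=12 (creates cycle)
  Skip (2,3) w=12 (creates cycle)
  Skip (0,3) w=15 (creates cycle)
  Skip (0,2) w=15 (creates cycle)
MST weight = 22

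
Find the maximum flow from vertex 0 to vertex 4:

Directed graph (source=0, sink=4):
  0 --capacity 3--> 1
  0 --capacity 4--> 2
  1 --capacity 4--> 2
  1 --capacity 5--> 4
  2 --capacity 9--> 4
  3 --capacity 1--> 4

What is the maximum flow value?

Computing max flow:
  Flow on (0->1): 3/3
  Flow on (0->2): 4/4
  Flow on (1->4): 3/5
  Flow on (2->4): 4/9
Maximum flow = 7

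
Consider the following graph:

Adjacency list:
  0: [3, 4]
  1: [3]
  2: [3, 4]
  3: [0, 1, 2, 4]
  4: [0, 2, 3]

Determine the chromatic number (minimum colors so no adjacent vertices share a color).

The graph has a maximum clique of size 3 (lower bound on chromatic number).
A valid 3-coloring: {0: 2, 1: 1, 2: 2, 3: 0, 4: 1}.
Chromatic number = 3.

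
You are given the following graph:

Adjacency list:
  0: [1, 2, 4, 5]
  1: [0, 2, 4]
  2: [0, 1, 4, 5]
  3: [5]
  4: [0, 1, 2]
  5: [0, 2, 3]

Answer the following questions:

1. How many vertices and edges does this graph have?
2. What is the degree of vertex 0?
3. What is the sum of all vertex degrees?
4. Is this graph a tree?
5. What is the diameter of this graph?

Count: 6 vertices, 9 edges.
Vertex 0 has neighbors [1, 2, 4, 5], degree = 4.
Handshaking lemma: 2 * 9 = 18.
A tree on 6 vertices has 5 edges. This graph has 9 edges (4 extra). Not a tree.
Diameter (longest shortest path) = 3.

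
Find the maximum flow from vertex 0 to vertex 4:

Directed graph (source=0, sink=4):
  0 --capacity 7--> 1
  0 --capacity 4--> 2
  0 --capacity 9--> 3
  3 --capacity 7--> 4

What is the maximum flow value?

Computing max flow:
  Flow on (0->3): 7/9
  Flow on (3->4): 7/7
Maximum flow = 7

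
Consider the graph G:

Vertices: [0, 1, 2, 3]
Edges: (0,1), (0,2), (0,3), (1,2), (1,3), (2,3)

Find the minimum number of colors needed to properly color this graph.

The graph has a maximum clique of size 4 (lower bound on chromatic number).
A valid 4-coloring: {0: 0, 1: 1, 2: 2, 3: 3}.
Chromatic number = 4.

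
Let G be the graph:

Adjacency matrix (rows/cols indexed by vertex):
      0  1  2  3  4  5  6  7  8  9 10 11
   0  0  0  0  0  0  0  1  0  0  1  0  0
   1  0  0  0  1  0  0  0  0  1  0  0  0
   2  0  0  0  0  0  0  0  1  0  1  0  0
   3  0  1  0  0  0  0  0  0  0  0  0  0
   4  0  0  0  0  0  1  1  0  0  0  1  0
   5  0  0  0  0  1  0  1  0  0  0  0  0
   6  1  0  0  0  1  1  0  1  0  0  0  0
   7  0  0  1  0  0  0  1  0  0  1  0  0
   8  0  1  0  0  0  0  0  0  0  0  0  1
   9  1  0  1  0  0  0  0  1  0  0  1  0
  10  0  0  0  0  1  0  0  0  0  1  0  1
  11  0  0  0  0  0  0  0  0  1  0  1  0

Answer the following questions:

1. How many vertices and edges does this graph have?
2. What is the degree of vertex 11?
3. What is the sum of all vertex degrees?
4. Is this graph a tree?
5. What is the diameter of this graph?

Count: 12 vertices, 15 edges.
Vertex 11 has neighbors [8, 10], degree = 2.
Handshaking lemma: 2 * 15 = 30.
A tree on 12 vertices has 11 edges. This graph has 15 edges (4 extra). Not a tree.
Diameter (longest shortest path) = 6.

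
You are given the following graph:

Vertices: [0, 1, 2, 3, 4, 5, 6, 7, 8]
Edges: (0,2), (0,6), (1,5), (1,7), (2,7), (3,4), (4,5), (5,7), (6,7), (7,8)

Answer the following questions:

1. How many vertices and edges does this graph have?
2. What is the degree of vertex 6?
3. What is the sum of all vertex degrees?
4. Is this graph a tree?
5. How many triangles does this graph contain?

Count: 9 vertices, 10 edges.
Vertex 6 has neighbors [0, 7], degree = 2.
Handshaking lemma: 2 * 10 = 20.
A tree on 9 vertices has 8 edges. This graph has 10 edges (2 extra). Not a tree.
Number of triangles = 1.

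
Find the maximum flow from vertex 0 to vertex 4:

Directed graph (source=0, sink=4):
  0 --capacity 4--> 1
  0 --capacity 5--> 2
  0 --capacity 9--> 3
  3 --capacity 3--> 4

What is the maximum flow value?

Computing max flow:
  Flow on (0->3): 3/9
  Flow on (3->4): 3/3
Maximum flow = 3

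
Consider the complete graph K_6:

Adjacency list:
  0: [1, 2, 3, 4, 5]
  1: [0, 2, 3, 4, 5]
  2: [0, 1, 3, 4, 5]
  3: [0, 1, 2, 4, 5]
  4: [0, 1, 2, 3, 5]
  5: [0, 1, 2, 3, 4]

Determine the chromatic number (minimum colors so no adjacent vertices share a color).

In K_6, every vertex is adjacent to every other vertex.
Each vertex needs a unique color.
Chromatic number = 6.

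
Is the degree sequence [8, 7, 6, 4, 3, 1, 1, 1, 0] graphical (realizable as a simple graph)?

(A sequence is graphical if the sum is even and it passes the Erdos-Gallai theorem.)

Sum of degrees = 31. Sum is odd, so the sequence is NOT graphical.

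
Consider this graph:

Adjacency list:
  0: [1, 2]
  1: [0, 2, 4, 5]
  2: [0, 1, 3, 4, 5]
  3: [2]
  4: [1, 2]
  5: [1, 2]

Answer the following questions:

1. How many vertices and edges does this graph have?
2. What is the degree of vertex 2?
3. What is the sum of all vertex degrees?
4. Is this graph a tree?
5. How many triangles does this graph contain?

Count: 6 vertices, 8 edges.
Vertex 2 has neighbors [0, 1, 3, 4, 5], degree = 5.
Handshaking lemma: 2 * 8 = 16.
A tree on 6 vertices has 5 edges. This graph has 8 edges (3 extra). Not a tree.
Number of triangles = 3.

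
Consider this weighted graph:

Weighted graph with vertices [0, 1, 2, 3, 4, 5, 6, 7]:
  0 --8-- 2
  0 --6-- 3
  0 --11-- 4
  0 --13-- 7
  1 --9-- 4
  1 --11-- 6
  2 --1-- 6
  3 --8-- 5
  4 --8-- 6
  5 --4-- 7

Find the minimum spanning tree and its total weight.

Applying Kruskal's algorithm (sort edges by weight, add if no cycle):
  Add (2,6) w=1
  Add (5,7) w=4
  Add (0,3) w=6
  Add (0,2) w=8
  Add (3,5) w=8
  Add (4,6) w=8
  Add (1,4) w=9
  Skip (0,4) w=11 (creates cycle)
  Skip (1,6) w=11 (creates cycle)
  Skip (0,7) w=13 (creates cycle)
MST weight = 44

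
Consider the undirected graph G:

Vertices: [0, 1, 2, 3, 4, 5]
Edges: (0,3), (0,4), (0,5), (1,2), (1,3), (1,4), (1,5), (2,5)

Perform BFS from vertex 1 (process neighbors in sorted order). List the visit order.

BFS from vertex 1 (neighbors processed in ascending order):
Visit order: 1, 2, 3, 4, 5, 0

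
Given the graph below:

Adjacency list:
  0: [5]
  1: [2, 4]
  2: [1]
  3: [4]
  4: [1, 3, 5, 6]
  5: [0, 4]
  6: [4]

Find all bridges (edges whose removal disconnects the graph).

A bridge is an edge whose removal increases the number of connected components.
Bridges found: (0,5), (1,2), (1,4), (3,4), (4,5), (4,6)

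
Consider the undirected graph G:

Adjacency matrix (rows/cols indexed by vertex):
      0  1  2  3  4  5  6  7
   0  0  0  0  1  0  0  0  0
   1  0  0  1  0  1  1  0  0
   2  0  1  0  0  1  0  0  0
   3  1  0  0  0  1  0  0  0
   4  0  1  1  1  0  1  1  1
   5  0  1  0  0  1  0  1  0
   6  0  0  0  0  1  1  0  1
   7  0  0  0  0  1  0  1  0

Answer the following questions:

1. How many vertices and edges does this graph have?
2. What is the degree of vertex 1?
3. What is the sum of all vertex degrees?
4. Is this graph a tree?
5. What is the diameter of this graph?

Count: 8 vertices, 11 edges.
Vertex 1 has neighbors [2, 4, 5], degree = 3.
Handshaking lemma: 2 * 11 = 22.
A tree on 8 vertices has 7 edges. This graph has 11 edges (4 extra). Not a tree.
Diameter (longest shortest path) = 3.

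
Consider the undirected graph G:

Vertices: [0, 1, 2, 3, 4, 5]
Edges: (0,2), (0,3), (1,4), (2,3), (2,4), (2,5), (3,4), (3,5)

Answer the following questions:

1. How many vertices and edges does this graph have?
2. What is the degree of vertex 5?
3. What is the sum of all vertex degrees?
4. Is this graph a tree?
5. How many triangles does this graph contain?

Count: 6 vertices, 8 edges.
Vertex 5 has neighbors [2, 3], degree = 2.
Handshaking lemma: 2 * 8 = 16.
A tree on 6 vertices has 5 edges. This graph has 8 edges (3 extra). Not a tree.
Number of triangles = 3.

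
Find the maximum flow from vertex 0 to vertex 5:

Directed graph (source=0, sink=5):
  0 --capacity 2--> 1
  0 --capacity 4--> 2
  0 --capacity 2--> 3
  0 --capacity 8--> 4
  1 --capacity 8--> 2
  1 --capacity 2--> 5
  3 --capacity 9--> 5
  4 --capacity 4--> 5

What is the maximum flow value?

Computing max flow:
  Flow on (0->1): 2/2
  Flow on (0->3): 2/2
  Flow on (0->4): 4/8
  Flow on (1->5): 2/2
  Flow on (3->5): 2/9
  Flow on (4->5): 4/4
Maximum flow = 8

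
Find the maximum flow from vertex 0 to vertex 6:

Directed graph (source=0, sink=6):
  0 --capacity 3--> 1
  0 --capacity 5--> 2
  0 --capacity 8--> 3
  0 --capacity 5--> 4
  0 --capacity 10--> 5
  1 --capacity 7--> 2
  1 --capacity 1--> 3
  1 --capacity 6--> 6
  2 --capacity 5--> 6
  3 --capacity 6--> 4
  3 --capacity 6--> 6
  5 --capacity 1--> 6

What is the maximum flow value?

Computing max flow:
  Flow on (0->1): 3/3
  Flow on (0->2): 5/5
  Flow on (0->3): 6/8
  Flow on (0->5): 1/10
  Flow on (1->6): 3/6
  Flow on (2->6): 5/5
  Flow on (3->6): 6/6
  Flow on (5->6): 1/1
Maximum flow = 15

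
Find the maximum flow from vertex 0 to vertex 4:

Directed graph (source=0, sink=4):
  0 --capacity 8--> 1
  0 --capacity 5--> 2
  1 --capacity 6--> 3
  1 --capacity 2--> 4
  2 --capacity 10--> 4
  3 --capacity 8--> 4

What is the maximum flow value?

Computing max flow:
  Flow on (0->1): 8/8
  Flow on (0->2): 5/5
  Flow on (1->3): 6/6
  Flow on (1->4): 2/2
  Flow on (2->4): 5/10
  Flow on (3->4): 6/8
Maximum flow = 13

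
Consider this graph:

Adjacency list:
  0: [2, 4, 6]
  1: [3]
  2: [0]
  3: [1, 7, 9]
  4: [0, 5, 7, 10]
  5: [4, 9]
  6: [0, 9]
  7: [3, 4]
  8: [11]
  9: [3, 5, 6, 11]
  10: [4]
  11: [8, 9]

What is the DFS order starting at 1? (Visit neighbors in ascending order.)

DFS from vertex 1 (neighbors processed in ascending order):
Visit order: 1, 3, 7, 4, 0, 2, 6, 9, 5, 11, 8, 10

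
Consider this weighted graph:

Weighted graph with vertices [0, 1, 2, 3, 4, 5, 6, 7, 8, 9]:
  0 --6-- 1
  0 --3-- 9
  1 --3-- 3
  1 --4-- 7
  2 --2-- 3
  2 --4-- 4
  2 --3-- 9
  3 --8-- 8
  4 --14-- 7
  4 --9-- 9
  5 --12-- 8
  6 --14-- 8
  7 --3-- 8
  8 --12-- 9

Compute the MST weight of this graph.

Applying Kruskal's algorithm (sort edges by weight, add if no cycle):
  Add (2,3) w=2
  Add (0,9) w=3
  Add (1,3) w=3
  Add (2,9) w=3
  Add (7,8) w=3
  Add (1,7) w=4
  Add (2,4) w=4
  Skip (0,1) w=6 (creates cycle)
  Skip (3,8) w=8 (creates cycle)
  Skip (4,9) w=9 (creates cycle)
  Add (5,8) w=12
  Skip (8,9) w=12 (creates cycle)
  Skip (4,7) w=14 (creates cycle)
  Add (6,8) w=14
MST weight = 48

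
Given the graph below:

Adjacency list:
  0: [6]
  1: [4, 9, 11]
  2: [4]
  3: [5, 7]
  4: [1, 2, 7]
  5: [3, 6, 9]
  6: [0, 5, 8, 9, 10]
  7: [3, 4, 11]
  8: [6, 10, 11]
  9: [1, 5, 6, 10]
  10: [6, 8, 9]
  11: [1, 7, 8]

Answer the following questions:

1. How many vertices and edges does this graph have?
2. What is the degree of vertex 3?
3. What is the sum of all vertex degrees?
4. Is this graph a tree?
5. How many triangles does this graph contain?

Count: 12 vertices, 17 edges.
Vertex 3 has neighbors [5, 7], degree = 2.
Handshaking lemma: 2 * 17 = 34.
A tree on 12 vertices has 11 edges. This graph has 17 edges (6 extra). Not a tree.
Number of triangles = 3.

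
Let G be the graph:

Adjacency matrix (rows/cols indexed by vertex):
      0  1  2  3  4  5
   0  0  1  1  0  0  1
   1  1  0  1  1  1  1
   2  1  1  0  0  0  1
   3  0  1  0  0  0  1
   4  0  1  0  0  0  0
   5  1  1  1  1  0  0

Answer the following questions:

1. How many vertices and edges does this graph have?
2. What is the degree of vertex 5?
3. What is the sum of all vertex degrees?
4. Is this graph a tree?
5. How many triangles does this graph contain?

Count: 6 vertices, 9 edges.
Vertex 5 has neighbors [0, 1, 2, 3], degree = 4.
Handshaking lemma: 2 * 9 = 18.
A tree on 6 vertices has 5 edges. This graph has 9 edges (4 extra). Not a tree.
Number of triangles = 5.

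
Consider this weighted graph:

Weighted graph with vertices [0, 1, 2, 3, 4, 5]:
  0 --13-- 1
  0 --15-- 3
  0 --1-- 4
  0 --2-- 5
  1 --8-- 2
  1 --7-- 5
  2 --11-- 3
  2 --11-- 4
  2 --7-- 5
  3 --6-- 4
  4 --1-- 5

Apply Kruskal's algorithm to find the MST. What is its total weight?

Applying Kruskal's algorithm (sort edges by weight, add if no cycle):
  Add (0,4) w=1
  Add (4,5) w=1
  Skip (0,5) w=2 (creates cycle)
  Add (3,4) w=6
  Add (1,5) w=7
  Add (2,5) w=7
  Skip (1,2) w=8 (creates cycle)
  Skip (2,4) w=11 (creates cycle)
  Skip (2,3) w=11 (creates cycle)
  Skip (0,1) w=13 (creates cycle)
  Skip (0,3) w=15 (creates cycle)
MST weight = 22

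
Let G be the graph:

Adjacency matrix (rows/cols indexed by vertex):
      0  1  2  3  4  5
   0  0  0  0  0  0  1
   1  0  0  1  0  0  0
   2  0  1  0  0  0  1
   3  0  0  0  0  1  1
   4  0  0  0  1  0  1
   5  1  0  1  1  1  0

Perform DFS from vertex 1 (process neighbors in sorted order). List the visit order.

DFS from vertex 1 (neighbors processed in ascending order):
Visit order: 1, 2, 5, 0, 3, 4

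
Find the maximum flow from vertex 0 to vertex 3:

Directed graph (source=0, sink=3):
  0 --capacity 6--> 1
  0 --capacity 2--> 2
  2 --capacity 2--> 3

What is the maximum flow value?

Computing max flow:
  Flow on (0->2): 2/2
  Flow on (2->3): 2/2
Maximum flow = 2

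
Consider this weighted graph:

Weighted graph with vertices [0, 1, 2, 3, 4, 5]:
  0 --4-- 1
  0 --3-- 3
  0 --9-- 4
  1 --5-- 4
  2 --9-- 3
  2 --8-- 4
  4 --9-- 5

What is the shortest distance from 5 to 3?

Using Dijkstra's algorithm from vertex 5:
Shortest path: 5 -> 4 -> 0 -> 3
Total weight: 9 + 9 + 3 = 21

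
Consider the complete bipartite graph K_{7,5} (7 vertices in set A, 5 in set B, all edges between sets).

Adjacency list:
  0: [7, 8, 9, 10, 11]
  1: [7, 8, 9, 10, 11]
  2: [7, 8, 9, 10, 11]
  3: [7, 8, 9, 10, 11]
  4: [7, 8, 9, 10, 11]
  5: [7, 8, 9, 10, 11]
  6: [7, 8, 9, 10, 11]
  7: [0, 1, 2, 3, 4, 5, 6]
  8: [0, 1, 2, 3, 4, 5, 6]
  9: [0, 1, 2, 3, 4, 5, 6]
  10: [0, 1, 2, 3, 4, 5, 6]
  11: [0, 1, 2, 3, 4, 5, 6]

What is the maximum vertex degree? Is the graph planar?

Set-A vertices have degree 5; set-B vertices have degree 7. Maximum degree = max(7,5) = 7.
K_{7,5} contains K_{3,3} as a subgraph (since both sides have >= 3 vertices); by Kuratowski's theorem it is not planar.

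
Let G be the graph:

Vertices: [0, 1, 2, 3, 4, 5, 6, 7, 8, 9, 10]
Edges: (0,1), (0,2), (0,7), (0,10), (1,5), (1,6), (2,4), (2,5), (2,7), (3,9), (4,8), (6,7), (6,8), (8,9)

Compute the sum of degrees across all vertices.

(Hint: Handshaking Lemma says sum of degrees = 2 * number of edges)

Count edges: 14 edges.
By Handshaking Lemma: sum of degrees = 2 * 14 = 28.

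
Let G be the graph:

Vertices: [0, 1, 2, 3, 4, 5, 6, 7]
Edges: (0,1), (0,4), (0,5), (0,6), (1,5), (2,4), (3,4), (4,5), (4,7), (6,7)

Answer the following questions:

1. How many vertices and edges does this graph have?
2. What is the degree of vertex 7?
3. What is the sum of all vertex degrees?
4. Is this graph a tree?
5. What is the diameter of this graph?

Count: 8 vertices, 10 edges.
Vertex 7 has neighbors [4, 6], degree = 2.
Handshaking lemma: 2 * 10 = 20.
A tree on 8 vertices has 7 edges. This graph has 10 edges (3 extra). Not a tree.
Diameter (longest shortest path) = 3.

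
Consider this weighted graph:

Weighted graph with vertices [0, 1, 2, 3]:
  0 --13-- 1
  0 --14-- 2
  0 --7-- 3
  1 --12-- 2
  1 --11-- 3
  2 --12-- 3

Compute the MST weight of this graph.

Applying Kruskal's algorithm (sort edges by weight, add if no cycle):
  Add (0,3) w=7
  Add (1,3) w=11
  Add (1,2) w=12
  Skip (2,3) w=12 (creates cycle)
  Skip (0,1) w=13 (creates cycle)
  Skip (0,2) w=14 (creates cycle)
MST weight = 30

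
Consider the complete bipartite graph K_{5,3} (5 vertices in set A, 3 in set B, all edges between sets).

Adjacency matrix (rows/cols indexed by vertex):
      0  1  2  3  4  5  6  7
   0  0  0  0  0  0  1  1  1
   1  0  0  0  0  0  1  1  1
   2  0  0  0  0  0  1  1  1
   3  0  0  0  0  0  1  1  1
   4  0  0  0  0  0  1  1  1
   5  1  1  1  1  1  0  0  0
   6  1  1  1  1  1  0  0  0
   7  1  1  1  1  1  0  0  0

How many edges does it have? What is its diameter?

K_{5,3} has 5 * 3 = 15 edges.
Any vertex reaches any opposite-side vertex in 1 step; same-side vertices reach in 2 steps via any opposite-side vertex.
Diameter = 2.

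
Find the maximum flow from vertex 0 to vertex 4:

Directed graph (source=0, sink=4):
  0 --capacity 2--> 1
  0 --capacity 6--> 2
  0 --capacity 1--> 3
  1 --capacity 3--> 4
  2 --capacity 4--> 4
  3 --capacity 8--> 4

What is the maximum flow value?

Computing max flow:
  Flow on (0->1): 2/2
  Flow on (0->2): 4/6
  Flow on (0->3): 1/1
  Flow on (1->4): 2/3
  Flow on (2->4): 4/4
  Flow on (3->4): 1/8
Maximum flow = 7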